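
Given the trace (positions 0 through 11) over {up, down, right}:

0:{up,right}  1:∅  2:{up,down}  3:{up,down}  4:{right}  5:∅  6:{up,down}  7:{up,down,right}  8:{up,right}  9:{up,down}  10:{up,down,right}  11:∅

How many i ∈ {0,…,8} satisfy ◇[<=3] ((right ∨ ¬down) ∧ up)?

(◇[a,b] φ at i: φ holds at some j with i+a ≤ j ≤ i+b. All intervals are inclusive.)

Evaluate at each i in [0,8]:
  i=0: ✓ (witness j=0)
  i=1: ✗ (none in [1,4])
  i=2: ✗ (none in [2,5])
  i=3: ✗ (none in [3,6])
  i=4: ✓ (witness j=7)
  i=5: ✓ (witness j=7)
  i=6: ✓ (witness j=7)
  i=7: ✓ (witness j=7)
  i=8: ✓ (witness j=8)
Positions where it holds: {0, 4, 5, 6, 7, 8} → 6.

6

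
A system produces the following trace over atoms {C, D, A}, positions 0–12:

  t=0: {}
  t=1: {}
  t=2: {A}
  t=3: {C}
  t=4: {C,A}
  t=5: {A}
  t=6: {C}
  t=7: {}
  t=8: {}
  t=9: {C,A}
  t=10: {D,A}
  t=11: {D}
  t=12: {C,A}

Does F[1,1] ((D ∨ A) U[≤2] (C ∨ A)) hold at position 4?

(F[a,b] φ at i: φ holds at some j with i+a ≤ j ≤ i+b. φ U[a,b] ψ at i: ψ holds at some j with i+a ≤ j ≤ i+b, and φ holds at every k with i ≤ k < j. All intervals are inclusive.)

Holds

Check ((D ∨ A) U[≤2] (C ∨ A)) at each j in [5,5]:
  j=5: holds
Found at j=5 → formula holds.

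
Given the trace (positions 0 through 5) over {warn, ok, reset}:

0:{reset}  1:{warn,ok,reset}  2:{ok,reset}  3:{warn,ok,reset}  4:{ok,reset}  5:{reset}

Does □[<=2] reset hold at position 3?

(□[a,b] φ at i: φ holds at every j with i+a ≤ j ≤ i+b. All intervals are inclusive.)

Check reset at every j in [3,5]:
  j=3: true
  j=4: true
  j=5: true
All positions satisfy it → formula holds.

True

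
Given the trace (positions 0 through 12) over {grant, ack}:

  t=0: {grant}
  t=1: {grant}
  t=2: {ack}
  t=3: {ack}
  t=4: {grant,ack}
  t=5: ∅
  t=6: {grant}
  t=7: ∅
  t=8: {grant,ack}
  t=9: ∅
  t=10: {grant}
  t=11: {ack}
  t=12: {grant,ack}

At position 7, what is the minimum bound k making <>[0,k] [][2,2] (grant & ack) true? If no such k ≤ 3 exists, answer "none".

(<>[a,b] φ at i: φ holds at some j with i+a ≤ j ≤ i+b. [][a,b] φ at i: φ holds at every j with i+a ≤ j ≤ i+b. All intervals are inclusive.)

Scan j = 7,8,… for [][2,2] (grant & ack):
  j=7: fails
  j=8: fails
  j=9: fails
  j=10: holds
First hit at j=10, so smallest k = 10-7 = 3.

3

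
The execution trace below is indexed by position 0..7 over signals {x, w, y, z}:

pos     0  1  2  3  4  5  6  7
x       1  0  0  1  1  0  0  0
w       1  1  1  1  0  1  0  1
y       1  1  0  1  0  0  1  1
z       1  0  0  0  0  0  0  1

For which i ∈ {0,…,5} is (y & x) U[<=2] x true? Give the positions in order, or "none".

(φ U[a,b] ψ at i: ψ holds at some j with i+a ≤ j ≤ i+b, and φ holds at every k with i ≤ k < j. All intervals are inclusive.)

Evaluate at each i in [0,5]:
  i=0: ✓ (rhs at j=0)
  i=1: ✗ (lhs fails at k=1 before rhs at j=3)
  i=2: ✗ (lhs fails at k=2 before rhs at j=3)
  i=3: ✓ (rhs at j=3)
  i=4: ✓ (rhs at j=4)
  i=5: ✗ (no rhs in [5,7])

0, 3, 4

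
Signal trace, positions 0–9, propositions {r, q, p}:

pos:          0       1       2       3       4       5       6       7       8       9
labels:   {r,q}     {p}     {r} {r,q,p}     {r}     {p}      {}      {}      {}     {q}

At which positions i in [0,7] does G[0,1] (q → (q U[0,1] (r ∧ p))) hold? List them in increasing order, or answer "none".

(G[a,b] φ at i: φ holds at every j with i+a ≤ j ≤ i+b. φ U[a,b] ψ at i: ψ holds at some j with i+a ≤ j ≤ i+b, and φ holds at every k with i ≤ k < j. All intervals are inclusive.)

Evaluate at each i in [0,7]:
  i=0: ✗ (fails at j=0)
  i=1: ✓ (all of [1,2])
  i=2: ✓ (all of [2,3])
  i=3: ✓ (all of [3,4])
  i=4: ✓ (all of [4,5])
  i=5: ✓ (all of [5,6])
  i=6: ✓ (all of [6,7])
  i=7: ✓ (all of [7,8])

1, 2, 3, 4, 5, 6, 7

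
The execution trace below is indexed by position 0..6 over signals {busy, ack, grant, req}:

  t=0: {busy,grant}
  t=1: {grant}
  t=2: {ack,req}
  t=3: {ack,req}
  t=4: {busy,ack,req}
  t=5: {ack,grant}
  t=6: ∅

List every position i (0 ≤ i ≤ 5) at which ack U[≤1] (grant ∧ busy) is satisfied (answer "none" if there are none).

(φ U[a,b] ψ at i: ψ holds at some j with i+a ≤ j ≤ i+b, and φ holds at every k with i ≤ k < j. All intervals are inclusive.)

Evaluate at each i in [0,5]:
  i=0: ✓ (rhs at j=0)
  i=1: ✗ (no rhs in [1,2])
  i=2: ✗ (no rhs in [2,3])
  i=3: ✗ (no rhs in [3,4])
  i=4: ✗ (no rhs in [4,5])
  i=5: ✗ (no rhs in [5,6])

0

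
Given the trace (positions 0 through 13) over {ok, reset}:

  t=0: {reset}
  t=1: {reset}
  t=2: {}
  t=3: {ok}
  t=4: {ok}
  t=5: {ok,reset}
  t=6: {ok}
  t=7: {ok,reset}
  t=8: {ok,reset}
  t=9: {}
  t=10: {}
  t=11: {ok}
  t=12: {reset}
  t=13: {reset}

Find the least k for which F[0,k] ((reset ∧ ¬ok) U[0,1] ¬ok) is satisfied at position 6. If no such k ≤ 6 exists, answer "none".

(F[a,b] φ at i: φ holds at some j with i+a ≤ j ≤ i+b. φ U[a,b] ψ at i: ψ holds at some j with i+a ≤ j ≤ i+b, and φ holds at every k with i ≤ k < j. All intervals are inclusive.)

Scan j = 6,7,… for ((reset ∧ ¬ok) U[0,1] ¬ok):
  j=6: fails
  j=7: fails
  j=8: fails
  j=9: holds
First hit at j=9, so smallest k = 9-6 = 3.

3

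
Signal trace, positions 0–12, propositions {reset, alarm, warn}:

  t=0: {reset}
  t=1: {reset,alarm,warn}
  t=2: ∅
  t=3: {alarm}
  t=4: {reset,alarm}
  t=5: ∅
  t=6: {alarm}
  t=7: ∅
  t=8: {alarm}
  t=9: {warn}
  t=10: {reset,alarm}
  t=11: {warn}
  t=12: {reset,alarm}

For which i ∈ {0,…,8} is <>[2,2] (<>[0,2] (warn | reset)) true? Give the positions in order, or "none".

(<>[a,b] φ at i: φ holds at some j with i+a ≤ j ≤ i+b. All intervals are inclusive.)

Evaluate at each i in [0,8]:
  i=0: ✓ (witness j=2)
  i=1: ✓ (witness j=3)
  i=2: ✓ (witness j=4)
  i=3: ✗ (none in [5,5])
  i=4: ✗ (none in [6,6])
  i=5: ✓ (witness j=7)
  i=6: ✓ (witness j=8)
  i=7: ✓ (witness j=9)
  i=8: ✓ (witness j=10)

0, 1, 2, 5, 6, 7, 8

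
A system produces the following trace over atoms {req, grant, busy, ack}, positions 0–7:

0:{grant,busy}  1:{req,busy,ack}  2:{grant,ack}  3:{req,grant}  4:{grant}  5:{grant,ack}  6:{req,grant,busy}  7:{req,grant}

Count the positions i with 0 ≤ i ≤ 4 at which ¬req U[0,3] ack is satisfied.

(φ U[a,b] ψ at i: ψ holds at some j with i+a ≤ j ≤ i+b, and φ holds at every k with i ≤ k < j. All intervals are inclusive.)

Evaluate at each i in [0,4]:
  i=0: ✓ (rhs at j=1; lhs holds on [0,0])
  i=1: ✓ (rhs at j=1)
  i=2: ✓ (rhs at j=2)
  i=3: ✗ (lhs fails at k=3 before rhs at j=5)
  i=4: ✓ (rhs at j=5; lhs holds on [4,4])
Positions where it holds: {0, 1, 2, 4} → 4.

4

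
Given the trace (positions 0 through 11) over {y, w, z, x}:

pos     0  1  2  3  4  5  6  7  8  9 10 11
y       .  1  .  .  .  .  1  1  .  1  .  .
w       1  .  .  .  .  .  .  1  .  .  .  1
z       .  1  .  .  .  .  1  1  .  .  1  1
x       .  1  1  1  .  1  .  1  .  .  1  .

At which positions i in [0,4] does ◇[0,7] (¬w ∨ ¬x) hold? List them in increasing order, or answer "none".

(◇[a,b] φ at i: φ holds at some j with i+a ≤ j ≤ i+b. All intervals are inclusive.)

Evaluate at each i in [0,4]:
  i=0: ✓ (witness j=0)
  i=1: ✓ (witness j=1)
  i=2: ✓ (witness j=2)
  i=3: ✓ (witness j=3)
  i=4: ✓ (witness j=4)

0, 1, 2, 3, 4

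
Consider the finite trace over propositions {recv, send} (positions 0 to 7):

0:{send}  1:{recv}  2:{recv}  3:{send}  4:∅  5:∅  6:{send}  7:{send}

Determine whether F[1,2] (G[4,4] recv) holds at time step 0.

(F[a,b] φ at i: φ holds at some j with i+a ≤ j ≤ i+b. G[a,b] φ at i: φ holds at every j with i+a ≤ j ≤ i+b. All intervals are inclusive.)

Check G[4,4] recv at each j in [1,2]:
  j=1: fails at 5
  j=2: fails at 6
No position in the window satisfies it → formula fails.

False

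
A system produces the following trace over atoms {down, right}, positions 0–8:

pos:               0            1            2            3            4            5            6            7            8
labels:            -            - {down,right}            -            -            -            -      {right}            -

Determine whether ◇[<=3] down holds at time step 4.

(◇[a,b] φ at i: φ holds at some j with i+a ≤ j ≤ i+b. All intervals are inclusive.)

No

Check down at each j in [4,7]:
  j=4: false
  j=5: false
  j=6: false
  j=7: false
No position in the window satisfies it → formula fails.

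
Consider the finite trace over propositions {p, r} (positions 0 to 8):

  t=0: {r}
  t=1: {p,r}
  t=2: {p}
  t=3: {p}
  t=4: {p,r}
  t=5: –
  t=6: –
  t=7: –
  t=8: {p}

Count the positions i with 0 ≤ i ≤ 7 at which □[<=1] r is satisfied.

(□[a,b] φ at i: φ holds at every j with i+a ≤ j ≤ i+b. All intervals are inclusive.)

Evaluate at each i in [0,7]:
  i=0: ✓ (all of [0,1])
  i=1: ✗ (fails at j=2)
  i=2: ✗ (fails at j=2)
  i=3: ✗ (fails at j=3)
  i=4: ✗ (fails at j=5)
  i=5: ✗ (fails at j=5)
  i=6: ✗ (fails at j=6)
  i=7: ✗ (fails at j=7)
Positions where it holds: {0} → 1.

1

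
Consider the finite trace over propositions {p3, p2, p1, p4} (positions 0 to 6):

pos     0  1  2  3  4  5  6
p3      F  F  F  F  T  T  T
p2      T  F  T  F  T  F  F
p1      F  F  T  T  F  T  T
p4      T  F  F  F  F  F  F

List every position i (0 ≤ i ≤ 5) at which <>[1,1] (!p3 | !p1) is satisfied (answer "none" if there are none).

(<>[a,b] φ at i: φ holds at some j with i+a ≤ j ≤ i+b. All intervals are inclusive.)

Evaluate at each i in [0,5]:
  i=0: ✓ (witness j=1)
  i=1: ✓ (witness j=2)
  i=2: ✓ (witness j=3)
  i=3: ✓ (witness j=4)
  i=4: ✗ (none in [5,5])
  i=5: ✗ (none in [6,6])

0, 1, 2, 3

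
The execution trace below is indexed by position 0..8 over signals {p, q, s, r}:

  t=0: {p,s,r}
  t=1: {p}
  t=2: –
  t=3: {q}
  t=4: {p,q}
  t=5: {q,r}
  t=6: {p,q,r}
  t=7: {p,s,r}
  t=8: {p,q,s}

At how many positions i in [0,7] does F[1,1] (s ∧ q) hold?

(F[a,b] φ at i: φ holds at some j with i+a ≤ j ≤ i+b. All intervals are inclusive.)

1

Evaluate at each i in [0,7]:
  i=0: ✗ (none in [1,1])
  i=1: ✗ (none in [2,2])
  i=2: ✗ (none in [3,3])
  i=3: ✗ (none in [4,4])
  i=4: ✗ (none in [5,5])
  i=5: ✗ (none in [6,6])
  i=6: ✗ (none in [7,7])
  i=7: ✓ (witness j=8)
Positions where it holds: {7} → 1.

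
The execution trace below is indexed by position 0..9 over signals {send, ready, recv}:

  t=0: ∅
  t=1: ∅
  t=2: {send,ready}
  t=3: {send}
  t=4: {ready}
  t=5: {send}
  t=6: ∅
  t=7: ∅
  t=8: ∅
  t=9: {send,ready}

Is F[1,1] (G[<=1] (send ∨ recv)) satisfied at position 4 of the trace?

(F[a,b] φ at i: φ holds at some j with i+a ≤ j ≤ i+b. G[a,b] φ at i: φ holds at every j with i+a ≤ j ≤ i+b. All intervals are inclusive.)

Check G[<=1] (send ∨ recv) at each j in [5,5]:
  j=5: fails at 6
No position in the window satisfies it → formula fails.

No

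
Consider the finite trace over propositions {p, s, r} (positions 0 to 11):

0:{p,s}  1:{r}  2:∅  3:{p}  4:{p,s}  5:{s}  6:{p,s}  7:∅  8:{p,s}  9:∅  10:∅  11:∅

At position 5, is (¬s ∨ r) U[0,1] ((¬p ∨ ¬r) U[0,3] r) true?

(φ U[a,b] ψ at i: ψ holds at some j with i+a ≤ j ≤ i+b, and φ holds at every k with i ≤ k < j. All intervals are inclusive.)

Does not hold

Need some j in [5,6] with ((¬p ∨ ¬r) U[0,3] r), and (¬s ∨ r) at every k in [5,j-1].
  j=5: ((¬p ∨ ¬r) U[0,3] r) — fails.
  j=6: ((¬p ∨ ¬r) U[0,3] r) — fails.
No j in the window works → until fails.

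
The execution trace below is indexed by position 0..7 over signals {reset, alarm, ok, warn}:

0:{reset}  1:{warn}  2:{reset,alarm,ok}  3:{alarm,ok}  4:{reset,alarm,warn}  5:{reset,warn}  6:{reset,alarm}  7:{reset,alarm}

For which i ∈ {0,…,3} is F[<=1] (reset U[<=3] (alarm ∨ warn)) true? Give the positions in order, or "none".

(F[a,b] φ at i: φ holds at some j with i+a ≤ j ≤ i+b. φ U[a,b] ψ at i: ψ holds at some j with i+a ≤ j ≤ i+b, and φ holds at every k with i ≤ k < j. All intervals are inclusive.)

Evaluate at each i in [0,3]:
  i=0: ✓ (witness j=0)
  i=1: ✓ (witness j=1)
  i=2: ✓ (witness j=2)
  i=3: ✓ (witness j=3)

0, 1, 2, 3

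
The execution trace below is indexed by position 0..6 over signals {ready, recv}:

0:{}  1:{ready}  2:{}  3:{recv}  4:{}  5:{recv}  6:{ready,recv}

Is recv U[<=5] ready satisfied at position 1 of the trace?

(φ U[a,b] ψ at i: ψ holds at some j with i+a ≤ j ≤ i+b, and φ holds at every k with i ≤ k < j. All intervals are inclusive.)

True

Need some j in [1,6] with ready, and recv at every k in [1,j-1].
  j=1: ready holds; no prefix to check → satisfied.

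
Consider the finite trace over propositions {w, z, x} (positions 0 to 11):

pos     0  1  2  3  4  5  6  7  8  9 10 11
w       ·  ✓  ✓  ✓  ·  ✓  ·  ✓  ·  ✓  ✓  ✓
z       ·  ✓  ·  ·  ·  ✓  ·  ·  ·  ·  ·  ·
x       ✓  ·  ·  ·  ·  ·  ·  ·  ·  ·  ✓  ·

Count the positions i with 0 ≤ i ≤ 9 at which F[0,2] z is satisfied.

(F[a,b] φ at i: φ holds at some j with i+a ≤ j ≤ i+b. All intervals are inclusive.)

5

Evaluate at each i in [0,9]:
  i=0: ✓ (witness j=1)
  i=1: ✓ (witness j=1)
  i=2: ✗ (none in [2,4])
  i=3: ✓ (witness j=5)
  i=4: ✓ (witness j=5)
  i=5: ✓ (witness j=5)
  i=6: ✗ (none in [6,8])
  i=7: ✗ (none in [7,9])
  i=8: ✗ (none in [8,10])
  i=9: ✗ (none in [9,11])
Positions where it holds: {0, 1, 3, 4, 5} → 5.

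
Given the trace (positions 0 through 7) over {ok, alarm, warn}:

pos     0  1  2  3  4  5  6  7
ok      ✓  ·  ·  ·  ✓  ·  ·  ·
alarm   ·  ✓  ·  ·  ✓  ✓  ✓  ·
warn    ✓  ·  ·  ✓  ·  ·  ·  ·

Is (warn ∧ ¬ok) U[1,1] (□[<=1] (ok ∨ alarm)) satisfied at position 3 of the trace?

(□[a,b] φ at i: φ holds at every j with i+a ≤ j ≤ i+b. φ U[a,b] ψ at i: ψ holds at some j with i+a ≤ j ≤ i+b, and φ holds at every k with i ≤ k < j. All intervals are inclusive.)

Yes

Need some j in [4,4] with □[<=1] (ok ∨ alarm), and (warn ∧ ¬ok) at every k in [3,j-1].
  j=4: □[<=1] (ok ∨ alarm) holds; (warn ∧ ¬ok) holds at every k in [3,3] → satisfied.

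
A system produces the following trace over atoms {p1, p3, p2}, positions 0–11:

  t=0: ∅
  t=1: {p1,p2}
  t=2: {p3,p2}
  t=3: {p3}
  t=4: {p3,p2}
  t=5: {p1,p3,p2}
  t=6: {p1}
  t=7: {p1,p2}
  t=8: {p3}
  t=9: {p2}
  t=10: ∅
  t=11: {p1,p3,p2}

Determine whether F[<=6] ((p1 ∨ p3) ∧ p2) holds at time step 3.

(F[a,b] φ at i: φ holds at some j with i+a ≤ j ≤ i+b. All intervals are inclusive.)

Check ((p1 ∨ p3) ∧ p2) at each j in [3,9]:
  j=3: false
  j=4: true
  j=5: true
  j=6: false
  j=7: true
  j=8: false
  j=9: false
Found at j=4 → formula holds.

True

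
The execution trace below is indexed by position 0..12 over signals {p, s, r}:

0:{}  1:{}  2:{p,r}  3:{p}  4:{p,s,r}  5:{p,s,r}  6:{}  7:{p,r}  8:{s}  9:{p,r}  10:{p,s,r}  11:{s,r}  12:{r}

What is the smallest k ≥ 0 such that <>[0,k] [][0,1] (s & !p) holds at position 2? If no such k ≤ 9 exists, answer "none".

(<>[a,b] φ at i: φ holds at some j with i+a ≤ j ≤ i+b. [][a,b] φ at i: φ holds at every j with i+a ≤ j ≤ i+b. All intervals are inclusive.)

none

Scan j = 2,3,… for [][0,1] (s & !p):
  j=2: fails
  j=3: fails
  j=4: fails
  j=5: fails
  j=6: fails
  j=7: fails
  j=8: fails
  j=9: fails
  j=10: fails
  j=11: fails
No j in [2,11] satisfies it → none.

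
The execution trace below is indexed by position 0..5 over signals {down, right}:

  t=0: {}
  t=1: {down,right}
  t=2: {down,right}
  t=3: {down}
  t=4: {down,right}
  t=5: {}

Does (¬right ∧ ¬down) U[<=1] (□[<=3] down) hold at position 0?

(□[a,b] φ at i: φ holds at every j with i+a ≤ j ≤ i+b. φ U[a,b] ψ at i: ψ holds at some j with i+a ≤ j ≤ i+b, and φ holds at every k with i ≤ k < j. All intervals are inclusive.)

True

Need some j in [0,1] with □[<=3] down, and (¬right ∧ ¬down) at every k in [0,j-1].
  j=0: □[<=3] down — fails at 0.
  j=1: □[<=3] down holds; (¬right ∧ ¬down) holds at every k in [0,0] → satisfied.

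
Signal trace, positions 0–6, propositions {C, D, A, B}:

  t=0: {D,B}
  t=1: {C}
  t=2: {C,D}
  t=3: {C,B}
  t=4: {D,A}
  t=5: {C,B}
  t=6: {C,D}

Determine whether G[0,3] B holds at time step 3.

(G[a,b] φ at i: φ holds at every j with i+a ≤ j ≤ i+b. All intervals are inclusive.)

False

Check B at every j in [3,6]:
  j=3: true
  j=4: false
  j=5: true
  j=6: false
Fails at j=4 → formula fails.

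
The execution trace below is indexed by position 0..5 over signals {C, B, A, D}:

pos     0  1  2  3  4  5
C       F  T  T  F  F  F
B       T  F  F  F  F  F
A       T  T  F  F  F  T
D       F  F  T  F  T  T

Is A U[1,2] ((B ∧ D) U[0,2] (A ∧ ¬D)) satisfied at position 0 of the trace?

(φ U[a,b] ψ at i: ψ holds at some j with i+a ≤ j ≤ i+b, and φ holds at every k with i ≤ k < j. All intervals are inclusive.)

Need some j in [1,2] with ((B ∧ D) U[0,2] (A ∧ ¬D)), and A at every k in [0,j-1].
  j=1: ((B ∧ D) U[0,2] (A ∧ ¬D)) holds; A holds at every k in [0,0] → satisfied.

Yes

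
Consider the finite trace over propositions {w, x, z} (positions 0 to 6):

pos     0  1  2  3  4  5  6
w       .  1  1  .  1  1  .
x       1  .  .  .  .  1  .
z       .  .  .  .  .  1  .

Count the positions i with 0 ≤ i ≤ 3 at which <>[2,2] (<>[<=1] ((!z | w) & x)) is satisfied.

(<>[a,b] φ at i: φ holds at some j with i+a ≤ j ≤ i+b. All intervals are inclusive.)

Evaluate at each i in [0,3]:
  i=0: ✗ (none in [2,2])
  i=1: ✗ (none in [3,3])
  i=2: ✓ (witness j=4)
  i=3: ✓ (witness j=5)
Positions where it holds: {2, 3} → 2.

2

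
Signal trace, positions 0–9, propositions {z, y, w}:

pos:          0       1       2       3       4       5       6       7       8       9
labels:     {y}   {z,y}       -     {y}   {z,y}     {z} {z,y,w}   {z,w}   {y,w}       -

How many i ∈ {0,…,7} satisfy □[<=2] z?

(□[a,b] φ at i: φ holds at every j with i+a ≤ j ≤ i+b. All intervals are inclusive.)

2

Evaluate at each i in [0,7]:
  i=0: ✗ (fails at j=0)
  i=1: ✗ (fails at j=2)
  i=2: ✗ (fails at j=2)
  i=3: ✗ (fails at j=3)
  i=4: ✓ (all of [4,6])
  i=5: ✓ (all of [5,7])
  i=6: ✗ (fails at j=8)
  i=7: ✗ (fails at j=8)
Positions where it holds: {4, 5} → 2.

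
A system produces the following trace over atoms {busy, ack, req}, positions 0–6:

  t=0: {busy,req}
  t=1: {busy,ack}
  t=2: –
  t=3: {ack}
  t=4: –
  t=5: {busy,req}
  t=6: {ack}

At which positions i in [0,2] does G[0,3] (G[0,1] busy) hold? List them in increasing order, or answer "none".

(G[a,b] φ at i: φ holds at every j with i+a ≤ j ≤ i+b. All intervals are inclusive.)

Evaluate at each i in [0,2]:
  i=0: ✗ (fails at j=1)
  i=1: ✗ (fails at j=1)
  i=2: ✗ (fails at j=2)

none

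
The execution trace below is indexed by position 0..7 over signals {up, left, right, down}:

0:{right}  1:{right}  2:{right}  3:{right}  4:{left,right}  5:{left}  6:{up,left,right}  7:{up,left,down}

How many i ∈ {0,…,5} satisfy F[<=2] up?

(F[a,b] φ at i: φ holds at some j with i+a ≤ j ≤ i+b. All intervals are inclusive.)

2

Evaluate at each i in [0,5]:
  i=0: ✗ (none in [0,2])
  i=1: ✗ (none in [1,3])
  i=2: ✗ (none in [2,4])
  i=3: ✗ (none in [3,5])
  i=4: ✓ (witness j=6)
  i=5: ✓ (witness j=6)
Positions where it holds: {4, 5} → 2.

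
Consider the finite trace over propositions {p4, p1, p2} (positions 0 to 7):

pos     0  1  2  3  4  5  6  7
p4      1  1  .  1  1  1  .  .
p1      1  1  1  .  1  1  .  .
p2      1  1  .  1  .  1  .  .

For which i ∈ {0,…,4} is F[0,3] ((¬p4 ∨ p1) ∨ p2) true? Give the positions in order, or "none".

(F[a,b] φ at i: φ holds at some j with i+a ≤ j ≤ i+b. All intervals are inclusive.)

Evaluate at each i in [0,4]:
  i=0: ✓ (witness j=0)
  i=1: ✓ (witness j=1)
  i=2: ✓ (witness j=2)
  i=3: ✓ (witness j=3)
  i=4: ✓ (witness j=4)

0, 1, 2, 3, 4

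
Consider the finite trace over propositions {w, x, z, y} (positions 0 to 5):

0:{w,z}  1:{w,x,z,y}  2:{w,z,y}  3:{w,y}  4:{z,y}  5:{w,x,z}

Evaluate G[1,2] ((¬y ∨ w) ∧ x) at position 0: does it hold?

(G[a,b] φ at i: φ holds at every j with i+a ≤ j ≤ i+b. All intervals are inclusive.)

Check ((¬y ∨ w) ∧ x) at every j in [1,2]:
  j=1: true
  j=2: false
Fails at j=2 → formula fails.

No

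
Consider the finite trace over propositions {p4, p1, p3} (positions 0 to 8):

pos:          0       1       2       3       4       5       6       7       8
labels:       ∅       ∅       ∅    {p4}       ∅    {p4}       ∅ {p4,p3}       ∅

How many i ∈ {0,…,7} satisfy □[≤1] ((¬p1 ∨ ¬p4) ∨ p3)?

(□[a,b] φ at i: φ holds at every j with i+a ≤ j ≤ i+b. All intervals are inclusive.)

8

Evaluate at each i in [0,7]:
  i=0: ✓ (all of [0,1])
  i=1: ✓ (all of [1,2])
  i=2: ✓ (all of [2,3])
  i=3: ✓ (all of [3,4])
  i=4: ✓ (all of [4,5])
  i=5: ✓ (all of [5,6])
  i=6: ✓ (all of [6,7])
  i=7: ✓ (all of [7,8])
Positions where it holds: {0, 1, 2, 3, 4, 5, 6, 7} → 8.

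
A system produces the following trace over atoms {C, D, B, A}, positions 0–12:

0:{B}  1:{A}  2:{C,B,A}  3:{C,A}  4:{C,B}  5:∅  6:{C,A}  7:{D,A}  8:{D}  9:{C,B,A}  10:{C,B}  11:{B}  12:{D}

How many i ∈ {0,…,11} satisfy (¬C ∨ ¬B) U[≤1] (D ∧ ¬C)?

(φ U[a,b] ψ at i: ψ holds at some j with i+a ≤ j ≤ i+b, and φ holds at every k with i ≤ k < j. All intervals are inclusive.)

Evaluate at each i in [0,11]:
  i=0: ✗ (no rhs in [0,1])
  i=1: ✗ (no rhs in [1,2])
  i=2: ✗ (no rhs in [2,3])
  i=3: ✗ (no rhs in [3,4])
  i=4: ✗ (no rhs in [4,5])
  i=5: ✗ (no rhs in [5,6])
  i=6: ✓ (rhs at j=7; lhs holds on [6,6])
  i=7: ✓ (rhs at j=7)
  i=8: ✓ (rhs at j=8)
  i=9: ✗ (no rhs in [9,10])
  i=10: ✗ (no rhs in [10,11])
  i=11: ✓ (rhs at j=12; lhs holds on [11,11])
Positions where it holds: {6, 7, 8, 11} → 4.

4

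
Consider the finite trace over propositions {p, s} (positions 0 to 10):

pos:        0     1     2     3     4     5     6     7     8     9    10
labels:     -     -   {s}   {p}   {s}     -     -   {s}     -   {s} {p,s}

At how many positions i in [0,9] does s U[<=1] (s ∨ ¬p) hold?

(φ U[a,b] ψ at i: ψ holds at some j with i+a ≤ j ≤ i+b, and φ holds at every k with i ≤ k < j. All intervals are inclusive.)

Evaluate at each i in [0,9]:
  i=0: ✓ (rhs at j=0)
  i=1: ✓ (rhs at j=1)
  i=2: ✓ (rhs at j=2)
  i=3: ✗ (lhs fails at k=3 before rhs at j=4)
  i=4: ✓ (rhs at j=4)
  i=5: ✓ (rhs at j=5)
  i=6: ✓ (rhs at j=6)
  i=7: ✓ (rhs at j=7)
  i=8: ✓ (rhs at j=8)
  i=9: ✓ (rhs at j=9)
Positions where it holds: {0, 1, 2, 4, 5, 6, 7, 8, 9} → 9.

9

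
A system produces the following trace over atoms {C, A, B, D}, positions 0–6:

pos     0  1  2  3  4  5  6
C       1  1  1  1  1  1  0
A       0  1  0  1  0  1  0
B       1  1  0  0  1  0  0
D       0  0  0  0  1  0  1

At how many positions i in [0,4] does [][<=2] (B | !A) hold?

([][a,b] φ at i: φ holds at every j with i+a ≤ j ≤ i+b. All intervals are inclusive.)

1

Evaluate at each i in [0,4]:
  i=0: ✓ (all of [0,2])
  i=1: ✗ (fails at j=3)
  i=2: ✗ (fails at j=3)
  i=3: ✗ (fails at j=3)
  i=4: ✗ (fails at j=5)
Positions where it holds: {0} → 1.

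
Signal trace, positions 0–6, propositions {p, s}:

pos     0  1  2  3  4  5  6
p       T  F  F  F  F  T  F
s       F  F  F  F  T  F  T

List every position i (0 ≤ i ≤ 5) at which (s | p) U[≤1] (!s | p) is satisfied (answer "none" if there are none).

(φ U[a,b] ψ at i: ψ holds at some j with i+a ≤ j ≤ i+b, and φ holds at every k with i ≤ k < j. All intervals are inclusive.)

0, 1, 2, 3, 4, 5

Evaluate at each i in [0,5]:
  i=0: ✓ (rhs at j=0)
  i=1: ✓ (rhs at j=1)
  i=2: ✓ (rhs at j=2)
  i=3: ✓ (rhs at j=3)
  i=4: ✓ (rhs at j=5; lhs holds on [4,4])
  i=5: ✓ (rhs at j=5)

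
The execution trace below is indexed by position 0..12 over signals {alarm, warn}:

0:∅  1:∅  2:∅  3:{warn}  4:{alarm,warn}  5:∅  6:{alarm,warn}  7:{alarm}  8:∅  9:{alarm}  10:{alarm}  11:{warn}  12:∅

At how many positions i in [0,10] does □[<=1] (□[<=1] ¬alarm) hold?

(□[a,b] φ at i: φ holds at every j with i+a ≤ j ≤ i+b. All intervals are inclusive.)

Evaluate at each i in [0,10]:
  i=0: ✓ (all of [0,1])
  i=1: ✓ (all of [1,2])
  i=2: ✗ (fails at j=3)
  i=3: ✗ (fails at j=3)
  i=4: ✗ (fails at j=4)
  i=5: ✗ (fails at j=5)
  i=6: ✗ (fails at j=6)
  i=7: ✗ (fails at j=7)
  i=8: ✗ (fails at j=8)
  i=9: ✗ (fails at j=9)
  i=10: ✗ (fails at j=10)
Positions where it holds: {0, 1} → 2.

2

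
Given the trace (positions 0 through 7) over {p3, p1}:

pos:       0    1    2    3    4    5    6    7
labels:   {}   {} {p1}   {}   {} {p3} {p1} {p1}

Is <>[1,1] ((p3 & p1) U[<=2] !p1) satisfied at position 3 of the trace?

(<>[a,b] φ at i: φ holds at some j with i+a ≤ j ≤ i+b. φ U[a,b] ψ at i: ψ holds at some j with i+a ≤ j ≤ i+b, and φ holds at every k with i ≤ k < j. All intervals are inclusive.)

Check ((p3 & p1) U[<=2] !p1) at each j in [4,4]:
  j=4: holds
Found at j=4 → formula holds.

Holds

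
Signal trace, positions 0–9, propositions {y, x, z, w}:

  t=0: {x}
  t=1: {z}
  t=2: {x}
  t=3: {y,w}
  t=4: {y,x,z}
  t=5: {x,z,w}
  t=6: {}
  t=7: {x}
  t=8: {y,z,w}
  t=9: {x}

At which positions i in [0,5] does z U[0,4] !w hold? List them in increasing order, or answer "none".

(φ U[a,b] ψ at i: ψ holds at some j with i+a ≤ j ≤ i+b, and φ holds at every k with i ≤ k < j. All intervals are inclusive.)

Evaluate at each i in [0,5]:
  i=0: ✓ (rhs at j=0)
  i=1: ✓ (rhs at j=1)
  i=2: ✓ (rhs at j=2)
  i=3: ✗ (lhs fails at k=3 before rhs at j=4)
  i=4: ✓ (rhs at j=4)
  i=5: ✓ (rhs at j=6; lhs holds on [5,5])

0, 1, 2, 4, 5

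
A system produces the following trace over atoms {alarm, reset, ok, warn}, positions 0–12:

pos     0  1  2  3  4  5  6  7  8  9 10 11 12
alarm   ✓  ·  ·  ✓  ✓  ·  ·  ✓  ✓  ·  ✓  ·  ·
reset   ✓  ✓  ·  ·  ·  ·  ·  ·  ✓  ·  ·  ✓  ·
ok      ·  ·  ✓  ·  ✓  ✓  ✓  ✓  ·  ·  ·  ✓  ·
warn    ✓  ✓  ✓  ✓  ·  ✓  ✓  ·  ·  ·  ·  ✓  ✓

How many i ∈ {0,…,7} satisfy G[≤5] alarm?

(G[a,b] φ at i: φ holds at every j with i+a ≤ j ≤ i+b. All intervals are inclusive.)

Evaluate at each i in [0,7]:
  i=0: ✗ (fails at j=1)
  i=1: ✗ (fails at j=1)
  i=2: ✗ (fails at j=2)
  i=3: ✗ (fails at j=5)
  i=4: ✗ (fails at j=5)
  i=5: ✗ (fails at j=5)
  i=6: ✗ (fails at j=6)
  i=7: ✗ (fails at j=9)
Positions where it holds: {} → 0.

0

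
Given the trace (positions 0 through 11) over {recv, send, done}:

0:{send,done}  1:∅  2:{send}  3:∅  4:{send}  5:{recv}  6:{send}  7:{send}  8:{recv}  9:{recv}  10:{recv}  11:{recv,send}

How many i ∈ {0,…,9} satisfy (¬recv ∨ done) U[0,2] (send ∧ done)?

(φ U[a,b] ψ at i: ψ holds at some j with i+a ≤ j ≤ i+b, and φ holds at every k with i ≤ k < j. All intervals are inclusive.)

1

Evaluate at each i in [0,9]:
  i=0: ✓ (rhs at j=0)
  i=1: ✗ (no rhs in [1,3])
  i=2: ✗ (no rhs in [2,4])
  i=3: ✗ (no rhs in [3,5])
  i=4: ✗ (no rhs in [4,6])
  i=5: ✗ (no rhs in [5,7])
  i=6: ✗ (no rhs in [6,8])
  i=7: ✗ (no rhs in [7,9])
  i=8: ✗ (no rhs in [8,10])
  i=9: ✗ (no rhs in [9,11])
Positions where it holds: {0} → 1.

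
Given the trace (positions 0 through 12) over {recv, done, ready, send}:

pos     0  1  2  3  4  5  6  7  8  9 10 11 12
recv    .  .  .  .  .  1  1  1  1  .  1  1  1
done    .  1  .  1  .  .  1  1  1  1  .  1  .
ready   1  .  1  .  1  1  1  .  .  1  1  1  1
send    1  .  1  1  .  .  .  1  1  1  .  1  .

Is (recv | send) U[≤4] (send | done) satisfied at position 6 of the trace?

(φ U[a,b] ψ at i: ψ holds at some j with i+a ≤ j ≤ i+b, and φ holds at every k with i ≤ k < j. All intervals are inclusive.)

Need some j in [6,10] with (send | done), and (recv | send) at every k in [6,j-1].
  j=6: (send | done) holds; no prefix to check → satisfied.

Yes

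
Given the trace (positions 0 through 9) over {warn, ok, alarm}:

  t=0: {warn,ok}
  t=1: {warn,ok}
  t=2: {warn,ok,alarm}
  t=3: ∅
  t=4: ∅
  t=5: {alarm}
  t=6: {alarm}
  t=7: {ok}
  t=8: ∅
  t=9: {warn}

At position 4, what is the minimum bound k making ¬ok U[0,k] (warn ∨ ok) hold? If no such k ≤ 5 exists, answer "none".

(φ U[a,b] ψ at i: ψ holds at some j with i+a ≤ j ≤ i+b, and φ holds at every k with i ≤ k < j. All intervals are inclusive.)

Need earliest j ≥ 4 with (warn ∨ ok), and ¬ok at every k in [4,j-1].
  j=4: rhs fails.
  j=5: rhs fails.
  j=6: rhs fails.
  j=7: rhs holds; lhs holds on [4,6]. k = 3.

3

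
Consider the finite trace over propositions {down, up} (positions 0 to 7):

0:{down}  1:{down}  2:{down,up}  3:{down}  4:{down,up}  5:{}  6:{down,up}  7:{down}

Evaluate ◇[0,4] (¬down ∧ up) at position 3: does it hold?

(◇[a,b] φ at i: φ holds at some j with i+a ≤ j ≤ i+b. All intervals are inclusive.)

False

Check (¬down ∧ up) at each j in [3,7]:
  j=3: false
  j=4: false
  j=5: false
  j=6: false
  j=7: false
No position in the window satisfies it → formula fails.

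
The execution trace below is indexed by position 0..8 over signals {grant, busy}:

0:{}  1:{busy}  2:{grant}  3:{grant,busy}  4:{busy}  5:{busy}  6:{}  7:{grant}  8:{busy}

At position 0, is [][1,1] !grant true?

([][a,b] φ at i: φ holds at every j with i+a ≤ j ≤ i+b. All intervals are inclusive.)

True

Check !grant at every j in [1,1]:
  j=1: true
All positions satisfy it → formula holds.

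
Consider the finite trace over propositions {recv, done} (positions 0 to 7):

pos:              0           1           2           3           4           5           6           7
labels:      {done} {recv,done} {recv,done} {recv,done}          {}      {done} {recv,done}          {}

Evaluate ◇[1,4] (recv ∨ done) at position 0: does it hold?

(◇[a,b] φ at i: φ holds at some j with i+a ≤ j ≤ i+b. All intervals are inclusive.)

True

Check (recv ∨ done) at each j in [1,4]:
  j=1: true
  j=2: true
  j=3: true
  j=4: false
Found at j=1 → formula holds.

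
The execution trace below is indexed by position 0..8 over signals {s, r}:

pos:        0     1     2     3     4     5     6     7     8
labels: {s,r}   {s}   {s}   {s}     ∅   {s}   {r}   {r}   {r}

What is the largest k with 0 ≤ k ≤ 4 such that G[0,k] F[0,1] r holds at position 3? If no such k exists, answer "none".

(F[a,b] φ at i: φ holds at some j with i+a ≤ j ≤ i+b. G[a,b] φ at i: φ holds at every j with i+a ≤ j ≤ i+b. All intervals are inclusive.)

F[0,1] r must hold from j=3 onward; find where it first fails.
  j=3: fails → no k works.

none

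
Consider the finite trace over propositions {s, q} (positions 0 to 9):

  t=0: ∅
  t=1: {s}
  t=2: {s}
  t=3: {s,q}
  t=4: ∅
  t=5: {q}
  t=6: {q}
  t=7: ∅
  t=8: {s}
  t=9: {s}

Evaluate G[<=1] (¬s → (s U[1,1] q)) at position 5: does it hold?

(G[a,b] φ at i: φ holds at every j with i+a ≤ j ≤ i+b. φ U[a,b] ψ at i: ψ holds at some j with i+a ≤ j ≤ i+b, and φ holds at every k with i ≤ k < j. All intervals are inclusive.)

False

Check (¬s → (s U[1,1] q)) at every j in [5,6]:
  j=5: antecedent true; consequent fails → ✗
  j=6: antecedent true; consequent fails → ✗
Fails at j=5 → formula fails.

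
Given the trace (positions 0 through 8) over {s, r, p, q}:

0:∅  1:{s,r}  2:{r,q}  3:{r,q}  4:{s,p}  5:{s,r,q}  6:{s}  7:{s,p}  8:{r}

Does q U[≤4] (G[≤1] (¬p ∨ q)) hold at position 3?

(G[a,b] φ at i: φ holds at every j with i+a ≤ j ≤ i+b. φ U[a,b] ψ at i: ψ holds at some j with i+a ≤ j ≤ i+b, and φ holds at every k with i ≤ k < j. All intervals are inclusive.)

Need some j in [3,7] with G[≤1] (¬p ∨ q), and q at every k in [3,j-1].
  j=3: G[≤1] (¬p ∨ q) — fails at 4.
  j=4: G[≤1] (¬p ∨ q) — fails at 4.
  j=5: G[≤1] (¬p ∨ q) holds, but q fails at k=4 → not this j.
  j=6: G[≤1] (¬p ∨ q) — fails at 7.
  j=7: G[≤1] (¬p ∨ q) — fails at 7.
No j in the window works → until fails.

False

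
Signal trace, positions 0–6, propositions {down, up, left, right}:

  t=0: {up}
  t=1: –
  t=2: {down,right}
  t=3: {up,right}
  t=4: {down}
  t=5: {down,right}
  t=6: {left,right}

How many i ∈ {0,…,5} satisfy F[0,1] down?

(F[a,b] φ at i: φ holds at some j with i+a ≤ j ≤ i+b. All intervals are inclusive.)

Evaluate at each i in [0,5]:
  i=0: ✗ (none in [0,1])
  i=1: ✓ (witness j=2)
  i=2: ✓ (witness j=2)
  i=3: ✓ (witness j=4)
  i=4: ✓ (witness j=4)
  i=5: ✓ (witness j=5)
Positions where it holds: {1, 2, 3, 4, 5} → 5.

5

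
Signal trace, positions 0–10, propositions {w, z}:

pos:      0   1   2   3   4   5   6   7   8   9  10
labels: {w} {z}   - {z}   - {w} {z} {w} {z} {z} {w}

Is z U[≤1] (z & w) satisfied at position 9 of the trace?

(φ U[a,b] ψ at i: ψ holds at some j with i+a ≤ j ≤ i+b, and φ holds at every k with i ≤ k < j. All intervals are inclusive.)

Need some j in [9,10] with (z & w), and z at every k in [9,j-1].
  j=9: (z & w) false.
  j=10: (z & w) false.
No j in the window works → until fails.

No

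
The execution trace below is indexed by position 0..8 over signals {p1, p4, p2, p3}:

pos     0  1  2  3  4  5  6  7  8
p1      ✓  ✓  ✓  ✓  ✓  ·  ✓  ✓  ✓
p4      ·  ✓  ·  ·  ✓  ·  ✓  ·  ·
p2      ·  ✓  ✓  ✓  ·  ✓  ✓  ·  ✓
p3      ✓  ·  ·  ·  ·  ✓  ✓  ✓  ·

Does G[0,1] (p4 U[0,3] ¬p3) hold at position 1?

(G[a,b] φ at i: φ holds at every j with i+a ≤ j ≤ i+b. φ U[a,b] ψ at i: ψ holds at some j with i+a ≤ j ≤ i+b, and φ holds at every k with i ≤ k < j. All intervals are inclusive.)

True

Check (p4 U[0,3] ¬p3) at every j in [1,2]:
  j=1: holds
  j=2: holds
All positions satisfy it → formula holds.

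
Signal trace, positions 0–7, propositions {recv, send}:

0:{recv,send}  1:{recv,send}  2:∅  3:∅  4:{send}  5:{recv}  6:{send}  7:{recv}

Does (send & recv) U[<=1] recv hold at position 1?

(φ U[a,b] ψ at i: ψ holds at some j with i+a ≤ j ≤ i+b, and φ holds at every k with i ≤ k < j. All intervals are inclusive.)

Need some j in [1,2] with recv, and (send & recv) at every k in [1,j-1].
  j=1: recv holds; no prefix to check → satisfied.

True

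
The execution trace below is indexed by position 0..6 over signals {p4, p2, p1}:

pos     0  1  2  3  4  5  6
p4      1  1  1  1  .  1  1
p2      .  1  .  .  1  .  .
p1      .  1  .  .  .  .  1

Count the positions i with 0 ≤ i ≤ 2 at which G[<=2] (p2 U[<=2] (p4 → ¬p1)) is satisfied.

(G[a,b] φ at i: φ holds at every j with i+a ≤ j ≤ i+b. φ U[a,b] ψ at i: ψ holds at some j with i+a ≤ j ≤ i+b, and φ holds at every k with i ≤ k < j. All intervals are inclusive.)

3

Evaluate at each i in [0,2]:
  i=0: ✓ (all of [0,2])
  i=1: ✓ (all of [1,3])
  i=2: ✓ (all of [2,4])
Positions where it holds: {0, 1, 2} → 3.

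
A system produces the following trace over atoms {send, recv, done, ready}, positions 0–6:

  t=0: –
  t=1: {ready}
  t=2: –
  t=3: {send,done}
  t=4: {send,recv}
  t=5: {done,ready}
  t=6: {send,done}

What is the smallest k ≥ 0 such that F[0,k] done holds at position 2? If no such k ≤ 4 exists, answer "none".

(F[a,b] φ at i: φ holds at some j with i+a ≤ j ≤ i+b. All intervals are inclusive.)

Scan j = 2,3,… for done:
  j=2: fails
  j=3: holds
First hit at j=3, so smallest k = 3-2 = 1.

1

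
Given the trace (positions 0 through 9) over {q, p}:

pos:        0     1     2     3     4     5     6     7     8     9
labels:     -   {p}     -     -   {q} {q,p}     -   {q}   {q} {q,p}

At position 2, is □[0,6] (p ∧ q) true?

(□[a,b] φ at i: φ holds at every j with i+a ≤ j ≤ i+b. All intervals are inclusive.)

No

Check (p ∧ q) at every j in [2,8]:
  j=2: false
  j=3: false
  j=4: false
  j=5: true
  j=6: false
  j=7: false
  j=8: false
Fails at j=2 → formula fails.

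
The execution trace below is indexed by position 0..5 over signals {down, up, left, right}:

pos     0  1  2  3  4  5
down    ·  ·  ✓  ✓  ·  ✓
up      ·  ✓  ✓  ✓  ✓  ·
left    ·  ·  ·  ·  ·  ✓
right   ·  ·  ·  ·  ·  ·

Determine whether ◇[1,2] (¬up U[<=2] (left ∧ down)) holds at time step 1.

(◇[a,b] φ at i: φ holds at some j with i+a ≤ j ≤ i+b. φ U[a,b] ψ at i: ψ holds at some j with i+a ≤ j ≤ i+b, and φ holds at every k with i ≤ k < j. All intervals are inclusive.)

Check (¬up U[<=2] (left ∧ down)) at each j in [2,3]:
  j=2: fails
  j=3: fails
No position in the window satisfies it → formula fails.

No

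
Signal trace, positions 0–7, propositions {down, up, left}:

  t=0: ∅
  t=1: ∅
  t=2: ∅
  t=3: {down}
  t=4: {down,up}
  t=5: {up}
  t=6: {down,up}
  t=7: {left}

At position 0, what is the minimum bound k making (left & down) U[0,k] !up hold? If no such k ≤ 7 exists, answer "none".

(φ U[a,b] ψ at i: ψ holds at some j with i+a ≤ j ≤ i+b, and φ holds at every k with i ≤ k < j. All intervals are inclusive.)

0

Need earliest j ≥ 0 with !up, and (left & down) at every k in [0,j-1].
  j=0: rhs holds (empty prefix). k = 0.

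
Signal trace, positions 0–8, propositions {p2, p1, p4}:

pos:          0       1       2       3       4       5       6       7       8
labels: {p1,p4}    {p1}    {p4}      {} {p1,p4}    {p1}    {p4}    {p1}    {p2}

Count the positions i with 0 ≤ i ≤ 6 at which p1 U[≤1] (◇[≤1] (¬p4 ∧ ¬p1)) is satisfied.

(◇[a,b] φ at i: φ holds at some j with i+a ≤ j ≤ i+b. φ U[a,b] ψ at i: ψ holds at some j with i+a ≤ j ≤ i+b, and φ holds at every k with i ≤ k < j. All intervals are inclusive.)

Evaluate at each i in [0,6]:
  i=0: ✗ (no rhs in [0,1])
  i=1: ✓ (rhs at j=2; lhs holds on [1,1])
  i=2: ✓ (rhs at j=2)
  i=3: ✓ (rhs at j=3)
  i=4: ✗ (no rhs in [4,5])
  i=5: ✗ (no rhs in [5,6])
  i=6: ✗ (lhs fails at k=6 before rhs at j=7)
Positions where it holds: {1, 2, 3} → 3.

3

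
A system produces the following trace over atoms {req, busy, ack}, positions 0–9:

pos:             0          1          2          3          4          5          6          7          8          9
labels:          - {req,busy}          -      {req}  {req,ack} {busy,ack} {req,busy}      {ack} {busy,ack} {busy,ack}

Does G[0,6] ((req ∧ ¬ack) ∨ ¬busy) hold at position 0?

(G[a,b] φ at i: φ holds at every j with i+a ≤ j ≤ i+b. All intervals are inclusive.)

Check ((req ∧ ¬ack) ∨ ¬busy) at every j in [0,6]:
  j=0: true
  j=1: true
  j=2: true
  j=3: true
  j=4: true
  j=5: false
  j=6: true
Fails at j=5 → formula fails.

Does not hold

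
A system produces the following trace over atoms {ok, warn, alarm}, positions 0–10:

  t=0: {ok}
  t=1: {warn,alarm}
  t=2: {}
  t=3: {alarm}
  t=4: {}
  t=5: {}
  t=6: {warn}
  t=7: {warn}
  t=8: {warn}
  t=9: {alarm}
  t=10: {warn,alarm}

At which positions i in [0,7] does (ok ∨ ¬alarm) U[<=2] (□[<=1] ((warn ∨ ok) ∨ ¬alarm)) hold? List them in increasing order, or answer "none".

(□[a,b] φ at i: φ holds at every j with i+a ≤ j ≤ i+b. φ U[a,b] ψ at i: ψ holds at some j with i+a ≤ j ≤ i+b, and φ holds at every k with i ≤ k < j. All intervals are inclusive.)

0, 1, 4, 5, 6, 7

Evaluate at each i in [0,7]:
  i=0: ✓ (rhs at j=0)
  i=1: ✓ (rhs at j=1)
  i=2: ✗ (lhs fails at k=3 before rhs at j=4)
  i=3: ✗ (lhs fails at k=3 before rhs at j=4)
  i=4: ✓ (rhs at j=4)
  i=5: ✓ (rhs at j=5)
  i=6: ✓ (rhs at j=6)
  i=7: ✓ (rhs at j=7)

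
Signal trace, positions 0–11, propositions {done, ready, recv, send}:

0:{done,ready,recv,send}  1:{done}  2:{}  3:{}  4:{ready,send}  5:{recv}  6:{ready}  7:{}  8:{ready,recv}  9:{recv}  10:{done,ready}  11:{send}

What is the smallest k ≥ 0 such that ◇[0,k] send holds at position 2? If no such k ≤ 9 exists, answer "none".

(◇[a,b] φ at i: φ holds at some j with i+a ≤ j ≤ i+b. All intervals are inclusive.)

Scan j = 2,3,… for send:
  j=2: fails
  j=3: fails
  j=4: holds
First hit at j=4, so smallest k = 4-2 = 2.

2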